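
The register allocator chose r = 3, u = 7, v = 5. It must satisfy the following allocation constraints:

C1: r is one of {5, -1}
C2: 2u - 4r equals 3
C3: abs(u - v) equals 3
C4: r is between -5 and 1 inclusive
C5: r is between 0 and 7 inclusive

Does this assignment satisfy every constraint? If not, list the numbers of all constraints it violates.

No — constraints 1, 2, 3, and 4 are not satisfied.

C1: r = 3 is not in {5, -1}  fails
C2: 2u - 4r = 2(7) - 4(3) = 2, not 3  fails
C3: abs(7 - 5) = 2, not 3  fails
C4: r = 3 is outside [-5, 1]  fails
C5: r = 3 lies in [0, 7]  holds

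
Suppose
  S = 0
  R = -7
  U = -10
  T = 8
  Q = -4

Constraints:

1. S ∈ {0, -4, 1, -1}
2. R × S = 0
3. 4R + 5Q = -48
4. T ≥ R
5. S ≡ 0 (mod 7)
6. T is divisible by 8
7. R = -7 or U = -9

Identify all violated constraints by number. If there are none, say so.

The assignment satisfies every constraint.

1. S = 0 is in {0, -4, 1, -1} — holds.
2. R × S = -7 × 0 = 0 — holds.
3. 4R + 5Q = 4(-7) + 5(-4) = -48 — holds.
4. T = 8, R = -7; 8 ≥ -7 — holds.
5. 0 mod 7 = 0 — holds.
6. 8 / 8 = 1, so 8 divides 8 — holds.
7. R = -7 = -7 (first disjunct) — holds.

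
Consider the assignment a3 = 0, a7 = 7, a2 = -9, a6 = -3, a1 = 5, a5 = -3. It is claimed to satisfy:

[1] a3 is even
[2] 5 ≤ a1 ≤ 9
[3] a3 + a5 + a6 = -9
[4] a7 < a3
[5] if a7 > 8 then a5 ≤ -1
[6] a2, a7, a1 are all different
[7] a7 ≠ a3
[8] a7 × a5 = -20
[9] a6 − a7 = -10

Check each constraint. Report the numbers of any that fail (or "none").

[1] a3 = 0 is even  holds
[2] a1 = 5 lies in [5, 9]  holds
[3] a3 + a5 + a6 = 0 + (-3) + (-3) = -6, not -9  fails
[4] a7 = 7, a3 = 0; 7 ≥ 0 (want <)  fails
[5] a7 = 7, not > 8; antecedent false, conditional vacuously true  holds
[6] values -9, 7, 5 are pairwise distinct  holds
[7] a7 = 7, a3 = 0; distinct  holds
[8] a7 × a5 = 7 × (-3) = -21, not -20  fails
[9] a6 − a7 = -3 − 7 = -10  holds

Constraints 3, 4, 8 do not hold.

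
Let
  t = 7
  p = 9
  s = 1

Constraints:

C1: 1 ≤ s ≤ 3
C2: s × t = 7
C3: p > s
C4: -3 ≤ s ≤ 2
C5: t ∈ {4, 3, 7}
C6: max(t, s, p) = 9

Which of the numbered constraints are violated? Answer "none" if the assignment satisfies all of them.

Yes — all constraints hold.

C1: s = 1 lies in [1, 3] — holds.
C2: s × t = 1 × 7 = 7 — holds.
C3: p = 9, s = 1; 9 > 1 — holds.
C4: s = 1 lies in [-3, 2] — holds.
C5: t = 7 is in {4, 3, 7} — holds.
C6: max(7, 1, 9) = 9 — holds.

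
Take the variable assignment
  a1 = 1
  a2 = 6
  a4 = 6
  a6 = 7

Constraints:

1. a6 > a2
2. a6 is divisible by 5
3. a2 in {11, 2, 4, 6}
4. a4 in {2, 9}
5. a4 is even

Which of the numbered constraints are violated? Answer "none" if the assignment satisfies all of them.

Constraints 2 and 4 do not hold.

1. a6 = 7, a2 = 6; 7 > 6  holds
2. 7 = 5*1 + 2, so 5 does not divide 7  fails
3. a2 = 6 is in {11, 2, 4, 6}  holds
4. a4 = 6 is not in {2, 9}  fails
5. a4 = 6 is even  holds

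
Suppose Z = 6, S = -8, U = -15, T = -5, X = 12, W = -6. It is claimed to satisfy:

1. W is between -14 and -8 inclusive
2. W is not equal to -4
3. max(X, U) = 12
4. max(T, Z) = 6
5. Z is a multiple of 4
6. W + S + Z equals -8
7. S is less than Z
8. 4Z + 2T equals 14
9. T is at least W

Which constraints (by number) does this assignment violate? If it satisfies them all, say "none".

1. W = -6 is outside [-14, -8] — violated.
2. W = -6, and -6 ≠ -4 — satisfied.
3. max(12, -15) = 12 — satisfied.
4. max(-5, 6) = 6 — satisfied.
5. 6 = 4*1 + 2, so 4 does not divide 6 — violated.
6. W + S + Z = -6 + (-8) + 6 = -8 — satisfied.
7. S = -8, Z = 6; -8 < 6 — satisfied.
8. 4Z + 2T = 4(6) + 2(-5) = 14 — satisfied.
9. T = -5, W = -6; -5 ≥ -6 — satisfied.

Constraints 1 and 5 do not hold.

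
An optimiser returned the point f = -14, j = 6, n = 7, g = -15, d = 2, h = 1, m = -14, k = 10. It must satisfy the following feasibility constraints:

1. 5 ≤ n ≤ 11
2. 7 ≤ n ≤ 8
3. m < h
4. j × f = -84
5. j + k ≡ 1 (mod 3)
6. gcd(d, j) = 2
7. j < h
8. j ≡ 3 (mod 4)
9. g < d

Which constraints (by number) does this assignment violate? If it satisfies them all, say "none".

1. n = 7 lies in [5, 11] — OK.
2. n = 7 lies in [7, 8] — OK.
3. m = -14, h = 1; -14 < 1 — OK.
4. j × f = 6 × (-14) = -84 — OK.
5. j + k = 16; 16 mod 3 = 1 — OK.
6. gcd(2, 6) = 2 — OK.
7. j = 6, h = 1; 6 ≥ 1 (want <) — violated.
8. 6 mod 4 = 2, not 3 — violated.
9. g = -15, d = 2; -15 < 2 — OK.

Constraints 7, 8 are violated.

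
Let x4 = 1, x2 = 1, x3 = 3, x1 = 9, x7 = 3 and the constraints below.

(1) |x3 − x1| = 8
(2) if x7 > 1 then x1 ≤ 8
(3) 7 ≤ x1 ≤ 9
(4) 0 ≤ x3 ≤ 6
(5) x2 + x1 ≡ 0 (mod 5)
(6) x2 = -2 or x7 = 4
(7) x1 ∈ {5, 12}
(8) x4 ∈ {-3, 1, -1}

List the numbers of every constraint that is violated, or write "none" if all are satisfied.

No — constraints 1, 2, 6, 7 are not satisfied.

(1) |3 − 9| = 6, not 8 — violated.
(2) x7 = 3 > 1, so we need x1 ≤ 8; but x1 = 9 > 8 — violated.
(3) x1 = 9 lies in [7, 9] — satisfied.
(4) x3 = 3 lies in [0, 6] — satisfied.
(5) x2 + x1 = 10; 10 mod 5 = 0 — satisfied.
(6) x2 = 1 ≠ -2 and x7 = 3 ≠ 4; both disjuncts false — violated.
(7) x1 = 9 is not in {5, 12} — violated.
(8) x4 = 1 is in {-3, 1, -1} — satisfied.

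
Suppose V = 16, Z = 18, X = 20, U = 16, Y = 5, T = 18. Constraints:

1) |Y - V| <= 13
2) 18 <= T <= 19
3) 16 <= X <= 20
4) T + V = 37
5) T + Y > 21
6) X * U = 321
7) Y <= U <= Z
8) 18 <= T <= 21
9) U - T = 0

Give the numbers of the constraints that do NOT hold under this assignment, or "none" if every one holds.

1) |5 - 16| = 11; 11 ≤ 13  OK
2) T = 18 lies in [18, 19]  OK
3) X = 20 lies in [16, 20]  OK
4) T + V = 18 + 16 = 34, not 37  FAIL
5) T + Y = 18 + 5 = 23; 23 > 21  OK
6) X * U = 20 * 16 = 320, not 321  FAIL
7) values 5 <= 16 <= 18  OK
8) T = 18 lies in [18, 21]  OK
9) U - T = 16 - 18 = -2, not 0  FAIL

Constraints 4, 6, and 9 do not hold.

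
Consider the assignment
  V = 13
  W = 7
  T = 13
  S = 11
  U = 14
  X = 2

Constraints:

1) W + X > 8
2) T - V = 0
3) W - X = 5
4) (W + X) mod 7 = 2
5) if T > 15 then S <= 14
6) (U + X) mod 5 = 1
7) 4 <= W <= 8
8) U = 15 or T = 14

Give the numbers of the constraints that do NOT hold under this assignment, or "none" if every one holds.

1) W + X = 7 + 2 = 9; 9 > 8 — holds.
2) T - V = 13 - 13 = 0 — holds.
3) W - X = 7 - 2 = 5 — holds.
4) W + X = 9; 9 mod 7 = 2 — holds.
5) T = 13, not > 15; antecedent false, conditional vacuously true — holds.
6) U + X = 16; 16 mod 5 = 1 — holds.
7) W = 7 lies in [4, 8] — holds.
8) U = 14 ≠ 15 and T = 13 ≠ 14; both disjuncts false — does not hold.

No — constraint 8 is not satisfied.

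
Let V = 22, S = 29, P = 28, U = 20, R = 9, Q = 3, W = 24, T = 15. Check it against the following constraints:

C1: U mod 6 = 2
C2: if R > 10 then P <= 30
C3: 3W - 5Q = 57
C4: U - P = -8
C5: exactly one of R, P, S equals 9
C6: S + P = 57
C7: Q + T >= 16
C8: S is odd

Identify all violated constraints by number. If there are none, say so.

All constraints are satisfied.

C1: 20 mod 6 = 2  holds
C2: R = 9, not > 10; antecedent false, conditional vacuously true  holds
C3: 3W - 5Q = 3(24) - 5(3) = 57  holds
C4: U - P = 20 - 28 = -8  holds
C5: R=9, P=28, S=29; 1 of them equals 9  holds
C6: S + P = 29 + 28 = 57  holds
C7: Q + T = 3 + 15 = 18; 18 ≥ 16  holds
C8: S = 29 is odd  holds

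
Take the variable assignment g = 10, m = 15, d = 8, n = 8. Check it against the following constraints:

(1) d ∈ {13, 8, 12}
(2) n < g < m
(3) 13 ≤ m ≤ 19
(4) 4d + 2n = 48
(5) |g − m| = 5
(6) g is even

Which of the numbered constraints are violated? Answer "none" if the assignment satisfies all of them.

No violations.

(1) d = 8 is in {13, 8, 12}  true
(2) values 8 < 10 < 15  true
(3) m = 15 lies in [13, 19]  true
(4) 4d + 2n = 4(8) + 2(8) = 48  true
(5) |10 − 15| = 5  true
(6) g = 10 is even  true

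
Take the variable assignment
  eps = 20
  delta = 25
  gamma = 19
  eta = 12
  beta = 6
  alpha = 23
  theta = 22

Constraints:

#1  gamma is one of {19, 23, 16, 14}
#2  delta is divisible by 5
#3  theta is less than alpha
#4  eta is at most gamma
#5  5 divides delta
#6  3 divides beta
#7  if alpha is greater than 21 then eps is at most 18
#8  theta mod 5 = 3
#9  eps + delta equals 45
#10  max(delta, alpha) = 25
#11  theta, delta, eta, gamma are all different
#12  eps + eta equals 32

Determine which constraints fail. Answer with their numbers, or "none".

#1 gamma = 19 is in {19, 23, 16, 14} — satisfied.
#2 25 / 5 = 5, so 5 divides 25 — satisfied.
#3 theta = 22, alpha = 23; 22 < 23 — satisfied.
#4 eta = 12, gamma = 19; 12 ≤ 19 — satisfied.
#5 25 / 5 = 5, so 5 divides 25 — satisfied.
#6 6 / 3 = 2, so 3 divides 6 — satisfied.
#7 alpha = 23 > 21, so we need eps ≤ 18; but eps = 20 > 18 — violated.
#8 22 mod 5 = 2, not 3 — violated.
#9 eps + delta = 20 + 25 = 45 — satisfied.
#10 max(25, 23) = 25 — satisfied.
#11 values 22, 25, 12, 19 are pairwise distinct — satisfied.
#12 eps + eta = 20 + 12 = 32 — satisfied.

Constraints 7 and 8 do not hold.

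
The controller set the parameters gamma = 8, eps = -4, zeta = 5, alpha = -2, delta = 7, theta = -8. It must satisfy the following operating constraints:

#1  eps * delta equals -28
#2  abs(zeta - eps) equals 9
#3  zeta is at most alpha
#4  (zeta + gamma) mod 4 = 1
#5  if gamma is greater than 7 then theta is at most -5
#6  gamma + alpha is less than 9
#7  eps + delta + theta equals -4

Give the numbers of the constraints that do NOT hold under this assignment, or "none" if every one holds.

#1 eps * delta = -4 * 7 = -28  holds
#2 abs(5 - (-4)) = 9  holds
#3 zeta = 5, alpha = -2; 5 > -2 (want ≤)  fails
#4 zeta + gamma = 13; 13 mod 4 = 1  holds
#5 gamma = 8 > 7, so we need theta ≤ -5; theta = -8 ≤ -5  holds
#6 gamma + alpha = 8 + (-2) = 6; 6 < 9  holds
#7 eps + delta + theta = -4 + 7 + (-8) = -5, not -4  fails

No — constraints 3 and 7 are not satisfied.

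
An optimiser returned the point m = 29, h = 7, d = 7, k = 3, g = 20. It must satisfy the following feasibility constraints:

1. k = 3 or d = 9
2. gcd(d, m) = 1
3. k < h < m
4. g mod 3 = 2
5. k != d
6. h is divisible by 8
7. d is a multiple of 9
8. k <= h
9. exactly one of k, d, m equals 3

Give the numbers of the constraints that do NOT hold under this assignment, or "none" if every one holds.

1. k = 3 = 3 (first disjunct) — satisfied.
2. gcd(7, 29) = 1 — satisfied.
3. values 3 < 7 < 29 — satisfied.
4. 20 mod 3 = 2 — satisfied.
5. k = 3, d = 7; distinct — satisfied.
6. 7 = 8*0 + 7, so 8 does not divide 7 — violated.
7. 7 = 9*0 + 7, so 9 does not divide 7 — violated.
8. k = 3, h = 7; 3 ≤ 7 — satisfied.
9. k=3, d=7, m=29; 1 of them equals 3 — satisfied.

The assignment fails constraints 6 and 7.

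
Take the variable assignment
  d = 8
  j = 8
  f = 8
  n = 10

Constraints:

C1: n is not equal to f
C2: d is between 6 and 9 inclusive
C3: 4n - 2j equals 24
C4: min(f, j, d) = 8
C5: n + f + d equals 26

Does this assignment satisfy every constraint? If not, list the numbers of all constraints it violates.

Yes — all constraints hold.

C1: n = 10, f = 8; distinct — holds.
C2: d = 8 lies in [6, 9] — holds.
C3: 4n - 2j = 4(10) - 2(8) = 24 — holds.
C4: min(8, 8, 8) = 8 — holds.
C5: n + f + d = 10 + 8 + 8 = 26 — holds.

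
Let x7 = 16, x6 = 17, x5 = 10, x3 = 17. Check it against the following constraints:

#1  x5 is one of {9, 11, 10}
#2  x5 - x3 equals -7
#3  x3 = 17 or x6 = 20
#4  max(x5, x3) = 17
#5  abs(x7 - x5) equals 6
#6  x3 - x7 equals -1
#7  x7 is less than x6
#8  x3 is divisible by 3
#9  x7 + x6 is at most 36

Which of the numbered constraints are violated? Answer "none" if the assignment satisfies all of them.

#1 x5 = 10 is in {9, 11, 10}  yes
#2 x5 - x3 = 10 - 17 = -7  yes
#3 x3 = 17 = 17 (first disjunct)  yes
#4 max(10, 17) = 17  yes
#5 abs(16 - 10) = 6  yes
#6 x3 - x7 = 17 - 16 = 1, not -1  no
#7 x7 = 16, x6 = 17; 16 < 17  yes
#8 17 = 3*5 + 2, so 3 does not divide 17  no
#9 x7 + x6 = 16 + 17 = 33; 33 ≤ 36  yes

No — constraints 6 and 8 are not satisfied.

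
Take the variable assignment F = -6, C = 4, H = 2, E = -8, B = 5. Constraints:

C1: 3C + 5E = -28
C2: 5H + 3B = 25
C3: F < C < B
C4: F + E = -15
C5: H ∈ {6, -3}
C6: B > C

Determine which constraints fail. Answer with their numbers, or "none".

Constraints 4 and 5 do not hold.

C1: 3C + 5E = 3(4) + 5(-8) = -28  ✔
C2: 5H + 3B = 5(2) + 3(5) = 25  ✔
C3: values -6 < 4 < 5  ✔
C4: F + E = -6 + (-8) = -14, not -15  ✘
C5: H = 2 is not in {6, -3}  ✘
C6: B = 5, C = 4; 5 > 4  ✔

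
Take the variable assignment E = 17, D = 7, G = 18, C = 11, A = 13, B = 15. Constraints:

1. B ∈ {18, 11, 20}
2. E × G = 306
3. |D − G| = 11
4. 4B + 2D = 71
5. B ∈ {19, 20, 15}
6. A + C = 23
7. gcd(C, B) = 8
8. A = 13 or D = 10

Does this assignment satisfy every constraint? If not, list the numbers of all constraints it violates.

The assignment fails constraints 1, 4, 6, 7.

1. B = 15 is not in {18, 11, 20} — violated.
2. E × G = 17 × 18 = 306 — satisfied.
3. |7 − 18| = 11 — satisfied.
4. 4B + 2D = 4(15) + 2(7) = 74, not 71 — violated.
5. B = 15 is in {19, 20, 15} — satisfied.
6. A + C = 13 + 11 = 24, not 23 — violated.
7. gcd(11, 15) = 1, not 8 — violated.
8. A = 13 = 13 (first disjunct) — satisfied.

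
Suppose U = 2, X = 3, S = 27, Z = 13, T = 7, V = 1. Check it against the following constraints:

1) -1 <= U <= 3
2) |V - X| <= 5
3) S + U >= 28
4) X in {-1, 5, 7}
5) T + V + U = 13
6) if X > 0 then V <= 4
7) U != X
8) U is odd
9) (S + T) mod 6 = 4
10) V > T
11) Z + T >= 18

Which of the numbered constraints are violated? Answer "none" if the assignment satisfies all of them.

1) U = 2 lies in [-1, 3]  ✓
2) |1 - 3| = 2; 2 ≤ 5  ✓
3) S + U = 27 + 2 = 29; 29 ≥ 28  ✓
4) X = 3 is not in {-1, 5, 7}  ✗
5) T + V + U = 7 + 1 + 2 = 10, not 13  ✗
6) X = 3 > 0, so we need V ≤ 4; V = 1 ≤ 4  ✓
7) U = 2, X = 3; distinct  ✓
8) U = 2 is even  ✗
9) S + T = 34; 34 mod 6 = 4  ✓
10) V = 1, T = 7; 1 ≤ 7 (want >)  ✗
11) Z + T = 13 + 7 = 20; 20 ≥ 18  ✓

Constraints 4, 5, 8, and 10 do not hold.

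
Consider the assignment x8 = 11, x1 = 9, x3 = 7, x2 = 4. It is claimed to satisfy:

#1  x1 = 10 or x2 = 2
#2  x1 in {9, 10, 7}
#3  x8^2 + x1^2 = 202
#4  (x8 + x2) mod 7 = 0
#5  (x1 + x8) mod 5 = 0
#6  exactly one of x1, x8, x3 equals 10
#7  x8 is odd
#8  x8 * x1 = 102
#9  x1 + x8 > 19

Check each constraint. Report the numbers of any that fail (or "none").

#1 x1 = 9 ≠ 10 and x2 = 4 ≠ 2; both disjuncts false  false
#2 x1 = 9 is in {9, 10, 7}  true
#3 x8^2 + x1^2 = 11^2 + 9^2 = 121 + 81 = 202  true
#4 x8 + x2 = 15; 15 mod 7 = 1, not 0  false
#5 x1 + x8 = 20; 20 mod 5 = 0  true
#6 x1=9, x8=11, x3=7; 0 of them equal 10, not exactly one  false
#7 x8 = 11 is odd  true
#8 x8 * x1 = 11 * 9 = 99, not 102  false
#9 x1 + x8 = 9 + 11 = 20; 20 > 19  true

No — constraints 1, 4, 6, and 8 are not satisfied.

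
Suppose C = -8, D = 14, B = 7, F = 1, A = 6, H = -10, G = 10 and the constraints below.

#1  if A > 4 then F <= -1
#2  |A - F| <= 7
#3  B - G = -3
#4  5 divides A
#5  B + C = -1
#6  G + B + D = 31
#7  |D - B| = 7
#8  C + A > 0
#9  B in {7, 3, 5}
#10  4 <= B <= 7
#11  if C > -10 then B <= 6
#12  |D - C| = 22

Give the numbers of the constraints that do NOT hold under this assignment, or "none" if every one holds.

#1 A = 6 > 4, so we need F ≤ -1; but F = 1 > -1  fails
#2 |6 - 1| = 5; 5 ≤ 7  holds
#3 B - G = 7 - 10 = -3  holds
#4 6 = 5*1 + 1, so 5 does not divide 6  fails
#5 B + C = 7 + (-8) = -1  holds
#6 G + B + D = 10 + 7 + 14 = 31  holds
#7 |14 - 7| = 7  holds
#8 C + A = -8 + 6 = -2; -2 ≤ 0, bound 0 not met  fails
#9 B = 7 is in {7, 3, 5}  holds
#10 B = 7 lies in [4, 7]  holds
#11 C = -8 > -10, so we need B ≤ 6; but B = 7 > 6  fails
#12 |14 - (-8)| = 22  holds

Constraints 1, 4, 8, and 11 do not hold.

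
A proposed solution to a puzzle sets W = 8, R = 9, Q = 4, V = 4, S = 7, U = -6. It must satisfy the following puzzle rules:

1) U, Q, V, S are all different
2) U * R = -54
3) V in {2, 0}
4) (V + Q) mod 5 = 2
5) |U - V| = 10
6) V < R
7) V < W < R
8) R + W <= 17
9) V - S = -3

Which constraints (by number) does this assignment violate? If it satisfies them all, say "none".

The assignment fails constraints 1, 3, and 4.

1) Q = V = 4, not all different — does not hold.
2) U * R = -6 * 9 = -54 — holds.
3) V = 4 is not in {2, 0} — does not hold.
4) V + Q = 8; 8 mod 5 = 3, not 2 — does not hold.
5) |-6 - 4| = 10 — holds.
6) V = 4, R = 9; 4 < 9 — holds.
7) values 4 < 8 < 9 — holds.
8) R + W = 9 + 8 = 17; 17 ≤ 17 — holds.
9) V - S = 4 - 7 = -3 — holds.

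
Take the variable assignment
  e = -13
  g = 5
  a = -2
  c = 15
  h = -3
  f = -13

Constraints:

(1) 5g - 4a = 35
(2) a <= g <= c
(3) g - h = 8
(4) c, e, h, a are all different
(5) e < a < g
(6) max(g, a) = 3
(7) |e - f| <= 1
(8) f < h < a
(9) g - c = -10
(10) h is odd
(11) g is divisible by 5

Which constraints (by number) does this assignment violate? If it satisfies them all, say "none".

No — constraints 1, 6 are not satisfied.

(1) 5g - 4a = 5(5) - 4(-2) = 33, not 35  no
(2) values -2 <= 5 <= 15  yes
(3) g - h = 5 - (-3) = 8  yes
(4) values 15, -13, -3, -2 are pairwise distinct  yes
(5) values -13 < -2 < 5  yes
(6) max(5, -2) = 5, not 3  no
(7) |-13 - (-13)| = 0; 0 ≤ 1  yes
(8) values -13 < -3 < -2  yes
(9) g - c = 5 - 15 = -10  yes
(10) h = -3 is odd  yes
(11) 5 / 5 = 1, so 5 divides 5  yes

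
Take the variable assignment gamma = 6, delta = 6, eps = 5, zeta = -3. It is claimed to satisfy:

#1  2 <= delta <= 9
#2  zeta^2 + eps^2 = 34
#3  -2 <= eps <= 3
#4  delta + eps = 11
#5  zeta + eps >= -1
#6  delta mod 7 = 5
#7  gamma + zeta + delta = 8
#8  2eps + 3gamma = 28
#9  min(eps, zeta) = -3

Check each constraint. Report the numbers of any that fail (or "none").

Violated: 3, 6, and 7.

#1 delta = 6 lies in [2, 9]  OK
#2 zeta^2 + eps^2 = (-3)^2 + 5^2 = 9 + 25 = 34  OK
#3 eps = 5 is outside [-2, 3]  FAIL
#4 delta + eps = 6 + 5 = 11  OK
#5 zeta + eps = -3 + 5 = 2; 2 ≥ -1  OK
#6 6 mod 7 = 6, not 5  FAIL
#7 gamma + zeta + delta = 6 + (-3) + 6 = 9, not 8  FAIL
#8 2eps + 3gamma = 2(5) + 3(6) = 28  OK
#9 min(5, -3) = -3  OK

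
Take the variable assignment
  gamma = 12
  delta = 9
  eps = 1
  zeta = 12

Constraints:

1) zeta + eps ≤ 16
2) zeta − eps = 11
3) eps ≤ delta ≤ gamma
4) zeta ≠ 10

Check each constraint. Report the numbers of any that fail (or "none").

1) zeta + eps = 12 + 1 = 13; 13 ≤ 16  OK
2) zeta − eps = 12 − 1 = 11  OK
3) values 1 ≤ 9 ≤ 12  OK
4) zeta = 12, and 12 ≠ 10  OK

No violations.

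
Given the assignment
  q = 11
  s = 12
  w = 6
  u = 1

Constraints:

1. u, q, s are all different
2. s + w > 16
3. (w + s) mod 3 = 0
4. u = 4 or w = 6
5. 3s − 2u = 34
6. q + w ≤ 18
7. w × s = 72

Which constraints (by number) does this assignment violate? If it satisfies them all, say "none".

1. values 1, 11, 12 are pairwise distinct — OK.
2. s + w = 12 + 6 = 18; 18 > 16 — OK.
3. w + s = 18; 18 mod 3 = 0 — OK.
4. u = 1 ≠ 4, but w = 6 = 6 (second disjunct) — OK.
5. 3s − 2u = 3(12) − 2(1) = 34 — OK.
6. q + w = 11 + 6 = 17; 17 ≤ 18 — OK.
7. w × s = 6 × 12 = 72 — OK.

All constraints are satisfied.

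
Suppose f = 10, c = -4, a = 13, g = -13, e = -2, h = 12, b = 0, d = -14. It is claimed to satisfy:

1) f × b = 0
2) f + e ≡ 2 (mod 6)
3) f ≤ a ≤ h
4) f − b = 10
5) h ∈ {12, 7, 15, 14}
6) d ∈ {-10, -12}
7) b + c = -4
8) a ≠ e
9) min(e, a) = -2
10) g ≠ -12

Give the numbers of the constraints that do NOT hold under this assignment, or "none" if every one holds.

1) f × b = 10 × 0 = 0 — holds.
2) f + e = 8; 8 mod 6 = 2 — holds.
3) values 10, 13, 12; a = 13 is not ≤ h = 12 — fails.
4) f − b = 10 − 0 = 10 — holds.
5) h = 12 is in {12, 7, 15, 14} — holds.
6) d = -14 is not in {-10, -12} — fails.
7) b + c = 0 + (-4) = -4 — holds.
8) a = 13, e = -2; distinct — holds.
9) min(-2, 13) = -2 — holds.
10) g = -13, and -13 ≠ -12 — holds.

No — constraints 3 and 6 are not satisfied.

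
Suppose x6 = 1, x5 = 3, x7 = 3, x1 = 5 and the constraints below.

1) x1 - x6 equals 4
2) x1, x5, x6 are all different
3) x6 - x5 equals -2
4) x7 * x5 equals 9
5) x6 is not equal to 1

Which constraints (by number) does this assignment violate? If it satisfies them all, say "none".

No — constraint 5 is not satisfied.

1) x1 - x6 = 5 - 1 = 4  ✓
2) values 5, 3, 1 are pairwise distinct  ✓
3) x6 - x5 = 1 - 3 = -2  ✓
4) x7 * x5 = 3 * 3 = 9  ✓
5) x6 = 1, but 1 is required to differ  ✗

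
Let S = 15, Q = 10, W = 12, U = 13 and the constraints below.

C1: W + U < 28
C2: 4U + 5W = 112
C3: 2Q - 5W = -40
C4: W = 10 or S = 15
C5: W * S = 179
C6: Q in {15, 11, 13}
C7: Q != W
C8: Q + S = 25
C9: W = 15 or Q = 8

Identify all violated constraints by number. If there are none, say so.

Constraints 5, 6, 9 are violated.

C1: W + U = 12 + 13 = 25; 25 < 28  ✔
C2: 4U + 5W = 4(13) + 5(12) = 112  ✔
C3: 2Q - 5W = 2(10) - 5(12) = -40  ✔
C4: W = 12 ≠ 10, but S = 15 = 15 (second disjunct)  ✔
C5: W * S = 12 * 15 = 180, not 179  ✘
C6: Q = 10 is not in {15, 11, 13}  ✘
C7: Q = 10, W = 12; distinct  ✔
C8: Q + S = 10 + 15 = 25  ✔
C9: W = 12 ≠ 15 and Q = 10 ≠ 8; both disjuncts false  ✘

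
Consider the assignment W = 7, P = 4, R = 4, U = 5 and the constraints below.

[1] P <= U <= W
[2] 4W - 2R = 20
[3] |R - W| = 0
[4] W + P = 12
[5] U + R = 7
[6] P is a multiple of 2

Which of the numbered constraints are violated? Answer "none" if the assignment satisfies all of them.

Violated: 3, 4, and 5.

[1] values 4 <= 5 <= 7  ✓
[2] 4W - 2R = 4(7) - 2(4) = 20  ✓
[3] |4 - 7| = 3, not 0  ✗
[4] W + P = 7 + 4 = 11, not 12  ✗
[5] U + R = 5 + 4 = 9, not 7  ✗
[6] 4 / 2 = 2, so 2 divides 4  ✓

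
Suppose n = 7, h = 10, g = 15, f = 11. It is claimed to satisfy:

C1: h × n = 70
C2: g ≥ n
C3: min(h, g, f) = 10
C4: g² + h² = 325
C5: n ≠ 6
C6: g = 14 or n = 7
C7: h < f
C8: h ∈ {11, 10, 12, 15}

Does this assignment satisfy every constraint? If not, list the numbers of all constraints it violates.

No violations.

C1: h × n = 10 × 7 = 70  holds
C2: g = 15, n = 7; 15 ≥ 7  holds
C3: min(10, 15, 11) = 10  holds
C4: g² + h² = 15² + 10² = 225 + 100 = 325  holds
C5: n = 7, and 7 ≠ 6  holds
C6: g = 15 ≠ 14, but n = 7 = 7 (second disjunct)  holds
C7: h = 10, f = 11; 10 < 11  holds
C8: h = 10 is in {11, 10, 12, 15}  holds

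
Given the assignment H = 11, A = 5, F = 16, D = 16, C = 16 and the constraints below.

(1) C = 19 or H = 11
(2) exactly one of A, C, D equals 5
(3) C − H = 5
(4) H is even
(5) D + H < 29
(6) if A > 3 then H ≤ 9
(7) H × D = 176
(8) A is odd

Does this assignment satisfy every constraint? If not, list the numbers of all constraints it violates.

No — constraints 4 and 6 are not satisfied.

(1) C = 16 ≠ 19, but H = 11 = 11 (second disjunct) — holds.
(2) A=5, C=16, D=16; 1 of them equals 5 — holds.
(3) C − H = 16 − 11 = 5 — holds.
(4) H = 11 is odd — does not hold.
(5) D + H = 16 + 11 = 27; 27 < 29 — holds.
(6) A = 5 > 3, so we need H ≤ 9; but H = 11 > 9 — does not hold.
(7) H × D = 11 × 16 = 176 — holds.
(8) A = 5 is odd — holds.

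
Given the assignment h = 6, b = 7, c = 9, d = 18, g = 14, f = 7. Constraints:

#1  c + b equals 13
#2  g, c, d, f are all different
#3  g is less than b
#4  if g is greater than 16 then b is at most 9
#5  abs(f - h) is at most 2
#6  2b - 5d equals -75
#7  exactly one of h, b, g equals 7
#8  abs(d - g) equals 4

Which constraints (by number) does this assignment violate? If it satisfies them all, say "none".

Constraints 1, 3, and 6 do not hold.

#1 c + b = 9 + 7 = 16, not 13  ✘
#2 values 14, 9, 18, 7 are pairwise distinct  ✔
#3 g = 14, b = 7; 14 ≥ 7 (want <)  ✘
#4 g = 14, not > 16; antecedent false, conditional vacuously true  ✔
#5 abs(7 - 6) = 1; 1 ≤ 2  ✔
#6 2b - 5d = 2(7) - 5(18) = -76, not -75  ✘
#7 h=6, b=7, g=14; 1 of them equals 7  ✔
#8 abs(18 - 14) = 4  ✔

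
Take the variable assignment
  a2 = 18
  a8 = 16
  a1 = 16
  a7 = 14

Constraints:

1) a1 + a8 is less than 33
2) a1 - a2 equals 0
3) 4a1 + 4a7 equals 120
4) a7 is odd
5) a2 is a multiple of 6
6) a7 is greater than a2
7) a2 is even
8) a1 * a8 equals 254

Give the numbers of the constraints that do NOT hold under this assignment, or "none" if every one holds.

No — constraints 2, 4, 6, and 8 are not satisfied.

1) a1 + a8 = 16 + 16 = 32; 32 < 33 — satisfied.
2) a1 - a2 = 16 - 18 = -2, not 0 — violated.
3) 4a1 + 4a7 = 4(16) + 4(14) = 120 — satisfied.
4) a7 = 14 is even — violated.
5) 18 / 6 = 3, so 6 divides 18 — satisfied.
6) a7 = 14, a2 = 18; 14 ≤ 18 (want >) — violated.
7) a2 = 18 is even — satisfied.
8) a1 * a8 = 16 * 16 = 256, not 254 — violated.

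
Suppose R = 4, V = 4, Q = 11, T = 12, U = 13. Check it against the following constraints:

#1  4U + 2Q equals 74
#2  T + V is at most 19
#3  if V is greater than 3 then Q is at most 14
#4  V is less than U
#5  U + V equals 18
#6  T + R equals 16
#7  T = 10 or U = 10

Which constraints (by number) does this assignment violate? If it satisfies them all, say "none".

#1 4U + 2Q = 4(13) + 2(11) = 74  true
#2 T + V = 12 + 4 = 16; 16 ≤ 19  true
#3 V = 4 > 3, so we need Q ≤ 14; Q = 11 ≤ 14  true
#4 V = 4, U = 13; 4 < 13  true
#5 U + V = 13 + 4 = 17, not 18  false
#6 T + R = 12 + 4 = 16  true
#7 T = 12 ≠ 10 and U = 13 ≠ 10; both disjuncts false  false

Constraints 5, 7 are violated.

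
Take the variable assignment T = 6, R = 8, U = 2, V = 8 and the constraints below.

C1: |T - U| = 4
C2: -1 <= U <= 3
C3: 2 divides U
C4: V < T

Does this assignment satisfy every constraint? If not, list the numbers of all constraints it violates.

The assignment fails constraint 4.

C1: |6 - 2| = 4  yes
C2: U = 2 lies in [-1, 3]  yes
C3: 2 / 2 = 1, so 2 divides 2  yes
C4: V = 8, T = 6; 8 ≥ 6 (want <)  no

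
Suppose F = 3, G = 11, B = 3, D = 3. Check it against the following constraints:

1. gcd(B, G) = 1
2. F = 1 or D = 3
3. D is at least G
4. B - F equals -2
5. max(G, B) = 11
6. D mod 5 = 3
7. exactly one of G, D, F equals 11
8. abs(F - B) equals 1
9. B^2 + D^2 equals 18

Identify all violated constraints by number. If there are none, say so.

1. gcd(3, 11) = 1  ✓
2. F = 3 ≠ 1, but D = 3 = 3 (second disjunct)  ✓
3. D = 3, G = 11; 3 < 11 (want ≥)  ✗
4. B - F = 3 - 3 = 0, not -2  ✗
5. max(11, 3) = 11  ✓
6. 3 mod 5 = 3  ✓
7. G=11, D=3, F=3; 1 of them equals 11  ✓
8. abs(3 - 3) = 0, not 1  ✗
9. B^2 + D^2 = 3^2 + 3^2 = 9 + 9 = 18  ✓

Violated: 3, 4, and 8.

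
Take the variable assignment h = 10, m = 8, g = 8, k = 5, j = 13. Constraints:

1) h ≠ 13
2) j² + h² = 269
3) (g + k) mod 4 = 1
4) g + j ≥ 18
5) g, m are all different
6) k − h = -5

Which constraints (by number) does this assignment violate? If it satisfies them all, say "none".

Constraint 5 is violated.

1) h = 10, and 10 ≠ 13  OK
2) j² + h² = 13² + 10² = 169 + 100 = 269  OK
3) g + k = 13; 13 mod 4 = 1  OK
4) g + j = 8 + 13 = 21; 21 ≥ 18  OK
5) g = m = 8, not all different  FAIL
6) k − h = 5 − 10 = -5  OK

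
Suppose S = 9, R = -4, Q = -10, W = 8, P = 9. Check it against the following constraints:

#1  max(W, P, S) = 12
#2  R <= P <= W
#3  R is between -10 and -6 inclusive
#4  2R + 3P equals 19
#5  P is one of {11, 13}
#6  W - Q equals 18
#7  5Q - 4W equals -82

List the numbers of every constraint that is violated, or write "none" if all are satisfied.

Constraints 1, 2, 3, 5 are violated.

#1 max(8, 9, 9) = 9, not 12  ✗
#2 values -4, 9, 8; P = 9 is not <= W = 8  ✗
#3 R = -4 is outside [-10, -6]  ✗
#4 2R + 3P = 2(-4) + 3(9) = 19  ✓
#5 P = 9 is not in {11, 13}  ✗
#6 W - Q = 8 - (-10) = 18  ✓
#7 5Q - 4W = 5(-10) - 4(8) = -82  ✓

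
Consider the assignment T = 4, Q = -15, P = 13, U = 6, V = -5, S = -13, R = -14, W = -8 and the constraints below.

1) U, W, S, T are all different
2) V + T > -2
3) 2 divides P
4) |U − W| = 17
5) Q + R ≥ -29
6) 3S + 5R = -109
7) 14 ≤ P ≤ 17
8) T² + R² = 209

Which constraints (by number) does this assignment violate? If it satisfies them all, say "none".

1) values 6, -8, -13, 4 are pairwise distinct  holds
2) V + T = -5 + 4 = -1; -1 > -2  holds
3) 13 = 2×6 + 1, so 2 does not divide 13  fails
4) |6 − (-8)| = 14, not 17  fails
5) Q + R = -15 + (-14) = -29; -29 ≥ -29  holds
6) 3S + 5R = 3(-13) + 5(-14) = -109  holds
7) P = 13 is outside [14, 17]  fails
8) T² + R² = 4² + (-14)² = 16 + 196 = 212, not 209  fails

No — constraints 3, 4, 7, and 8 are not satisfied.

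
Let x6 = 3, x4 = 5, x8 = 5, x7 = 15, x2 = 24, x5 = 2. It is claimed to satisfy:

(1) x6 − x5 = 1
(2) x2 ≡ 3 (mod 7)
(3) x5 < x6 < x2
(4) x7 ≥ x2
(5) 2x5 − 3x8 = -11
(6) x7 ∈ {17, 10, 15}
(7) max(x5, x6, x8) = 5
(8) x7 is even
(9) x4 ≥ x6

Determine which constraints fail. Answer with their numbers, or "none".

(1) x6 − x5 = 3 − 2 = 1 — holds.
(2) 24 mod 7 = 3 — holds.
(3) values 2 < 3 < 24 — holds.
(4) x7 = 15, x2 = 24; 15 < 24 (want ≥) — does not hold.
(5) 2x5 − 3x8 = 2(2) − 3(5) = -11 — holds.
(6) x7 = 15 is in {17, 10, 15} — holds.
(7) max(2, 3, 5) = 5 — holds.
(8) x7 = 15 is odd — does not hold.
(9) x4 = 5, x6 = 3; 5 ≥ 3 — holds.

Constraints 4 and 8 are violated.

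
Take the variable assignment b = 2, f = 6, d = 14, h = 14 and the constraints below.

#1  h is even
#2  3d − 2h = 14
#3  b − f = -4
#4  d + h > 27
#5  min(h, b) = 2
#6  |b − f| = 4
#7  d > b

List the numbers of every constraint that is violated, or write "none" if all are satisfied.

None — every constraint holds.

#1 h = 14 is even — OK.
#2 3d − 2h = 3(14) − 2(14) = 14 — OK.
#3 b − f = 2 − 6 = -4 — OK.
#4 d + h = 14 + 14 = 28; 28 > 27 — OK.
#5 min(14, 2) = 2 — OK.
#6 |2 − 6| = 4 — OK.
#7 d = 14, b = 2; 14 > 2 — OK.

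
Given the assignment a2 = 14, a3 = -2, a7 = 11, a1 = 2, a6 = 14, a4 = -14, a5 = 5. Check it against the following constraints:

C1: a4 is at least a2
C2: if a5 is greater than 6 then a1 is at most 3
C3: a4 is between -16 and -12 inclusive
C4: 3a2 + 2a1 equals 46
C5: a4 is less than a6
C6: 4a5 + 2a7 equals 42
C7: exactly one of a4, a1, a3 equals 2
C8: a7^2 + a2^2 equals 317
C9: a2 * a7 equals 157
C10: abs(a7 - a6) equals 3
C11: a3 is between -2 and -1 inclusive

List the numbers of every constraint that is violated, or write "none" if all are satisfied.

C1: a4 = -14, a2 = 14; -14 < 14 (want ≥) — does not hold.
C2: a5 = 5, not > 6; antecedent false, conditional vacuously true — holds.
C3: a4 = -14 lies in [-16, -12] — holds.
C4: 3a2 + 2a1 = 3(14) + 2(2) = 46 — holds.
C5: a4 = -14, a6 = 14; -14 < 14 — holds.
C6: 4a5 + 2a7 = 4(5) + 2(11) = 42 — holds.
C7: a4=-14, a1=2, a3=-2; 1 of them equals 2 — holds.
C8: a7^2 + a2^2 = 11^2 + 14^2 = 121 + 196 = 317 — holds.
C9: a2 * a7 = 14 * 11 = 154, not 157 — does not hold.
C10: abs(11 - 14) = 3 — holds.
C11: a3 = -2 lies in [-2, -1] — holds.

Violated: 1 and 9.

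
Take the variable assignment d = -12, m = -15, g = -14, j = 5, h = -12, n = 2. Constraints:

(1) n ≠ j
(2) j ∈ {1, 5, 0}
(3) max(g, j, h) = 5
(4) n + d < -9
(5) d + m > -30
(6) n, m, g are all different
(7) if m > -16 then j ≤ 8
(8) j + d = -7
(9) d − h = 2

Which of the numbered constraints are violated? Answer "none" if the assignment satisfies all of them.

Violated: 9.

(1) n = 2, j = 5; distinct  true
(2) j = 5 is in {1, 5, 0}  true
(3) max(-14, 5, -12) = 5  true
(4) n + d = 2 + (-12) = -10; -10 < -9  true
(5) d + m = -12 + (-15) = -27; -27 > -30  true
(6) values 2, -15, -14 are pairwise distinct  true
(7) m = -15 > -16, so we need j ≤ 8; j = 5 ≤ 8  true
(8) j + d = 5 + (-12) = -7  true
(9) d − h = -12 − (-12) = 0, not 2  false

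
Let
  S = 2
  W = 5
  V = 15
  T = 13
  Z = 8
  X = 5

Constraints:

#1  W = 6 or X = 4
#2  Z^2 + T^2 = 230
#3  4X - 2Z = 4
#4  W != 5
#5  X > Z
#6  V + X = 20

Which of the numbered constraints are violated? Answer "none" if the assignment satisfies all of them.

#1 W = 5 ≠ 6 and X = 5 ≠ 4; both disjuncts false  false
#2 Z^2 + T^2 = 8^2 + 13^2 = 64 + 169 = 233, not 230  false
#3 4X - 2Z = 4(5) - 2(8) = 4  true
#4 W = 5, but 5 is required to differ  false
#5 X = 5, Z = 8; 5 ≤ 8 (want >)  false
#6 V + X = 15 + 5 = 20  true

The assignment fails constraints 1, 2, 4, 5.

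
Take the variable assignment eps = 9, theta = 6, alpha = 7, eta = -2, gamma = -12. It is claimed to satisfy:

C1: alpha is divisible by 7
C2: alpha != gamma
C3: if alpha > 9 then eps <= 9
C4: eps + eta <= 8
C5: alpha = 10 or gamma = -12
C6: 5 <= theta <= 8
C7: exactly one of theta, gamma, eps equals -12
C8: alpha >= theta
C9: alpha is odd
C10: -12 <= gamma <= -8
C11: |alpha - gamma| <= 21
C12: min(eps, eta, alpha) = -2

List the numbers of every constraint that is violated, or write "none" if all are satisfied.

C1: 7 / 7 = 1, so 7 divides 7 — holds.
C2: alpha = 7, gamma = -12; distinct — holds.
C3: alpha = 7, not > 9; antecedent false, conditional vacuously true — holds.
C4: eps + eta = 9 + (-2) = 7; 7 ≤ 8 — holds.
C5: alpha = 7 ≠ 10, but gamma = -12 = -12 (second disjunct) — holds.
C6: theta = 6 lies in [5, 8] — holds.
C7: theta=6, gamma=-12, eps=9; 1 of them equals -12 — holds.
C8: alpha = 7, theta = 6; 7 ≥ 6 — holds.
C9: alpha = 7 is odd — holds.
C10: gamma = -12 lies in [-12, -8] — holds.
C11: |7 - (-12)| = 19; 19 ≤ 21 — holds.
C12: min(9, -2, 7) = -2 — holds.

All constraints are satisfied.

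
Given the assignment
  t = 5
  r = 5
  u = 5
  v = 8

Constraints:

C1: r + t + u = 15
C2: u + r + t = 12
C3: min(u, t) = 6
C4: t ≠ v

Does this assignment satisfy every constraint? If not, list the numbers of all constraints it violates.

C1: r + t + u = 5 + 5 + 5 = 15  true
C2: u + r + t = 5 + 5 + 5 = 15, not 12  false
C3: min(5, 5) = 5, not 6  false
C4: t = 5, v = 8; distinct  true

No — constraints 2 and 3 are not satisfied.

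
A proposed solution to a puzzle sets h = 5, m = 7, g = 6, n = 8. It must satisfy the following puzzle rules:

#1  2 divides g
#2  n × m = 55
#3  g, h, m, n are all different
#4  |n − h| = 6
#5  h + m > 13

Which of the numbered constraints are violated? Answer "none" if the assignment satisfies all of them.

#1 6 / 2 = 3, so 2 divides 6  ✔
#2 n × m = 8 × 7 = 56, not 55  ✘
#3 values 6, 5, 7, 8 are pairwise distinct  ✔
#4 |8 − 5| = 3, not 6  ✘
#5 h + m = 5 + 7 = 12; 12 ≤ 13, bound 13 not met  ✘

Constraints 2, 4, and 5 do not hold.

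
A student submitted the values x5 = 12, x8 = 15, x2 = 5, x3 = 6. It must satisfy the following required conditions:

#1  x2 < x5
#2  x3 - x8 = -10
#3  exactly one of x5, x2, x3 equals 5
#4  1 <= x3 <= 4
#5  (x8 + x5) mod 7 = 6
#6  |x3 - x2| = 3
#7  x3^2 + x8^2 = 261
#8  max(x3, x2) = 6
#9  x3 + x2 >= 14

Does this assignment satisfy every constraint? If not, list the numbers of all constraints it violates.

#1 x2 = 5, x5 = 12; 5 < 12 — satisfied.
#2 x3 - x8 = 6 - 15 = -9, not -10 — violated.
#3 x5=12, x2=5, x3=6; 1 of them equals 5 — satisfied.
#4 x3 = 6 is outside [1, 4] — violated.
#5 x8 + x5 = 27; 27 mod 7 = 6 — satisfied.
#6 |6 - 5| = 1, not 3 — violated.
#7 x3^2 + x8^2 = 6^2 + 15^2 = 36 + 225 = 261 — satisfied.
#8 max(6, 5) = 6 — satisfied.
#9 x3 + x2 = 6 + 5 = 11; 11 < 14, bound 14 not met — violated.

Violated: 2, 4, 6, and 9.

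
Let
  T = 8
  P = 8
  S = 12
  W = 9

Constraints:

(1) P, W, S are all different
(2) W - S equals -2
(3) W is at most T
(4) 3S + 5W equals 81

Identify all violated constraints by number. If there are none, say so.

Constraints 2, 3 are violated.

(1) values 8, 9, 12 are pairwise distinct — OK.
(2) W - S = 9 - 12 = -3, not -2 — violated.
(3) W = 9, T = 8; 9 > 8 (want ≤) — violated.
(4) 3S + 5W = 3(12) + 5(9) = 81 — OK.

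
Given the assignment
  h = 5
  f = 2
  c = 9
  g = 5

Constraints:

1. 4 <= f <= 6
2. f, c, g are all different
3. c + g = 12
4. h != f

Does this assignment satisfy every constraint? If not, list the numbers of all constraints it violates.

1. f = 2 is outside [4, 6]  no
2. values 2, 9, 5 are pairwise distinct  yes
3. c + g = 9 + 5 = 14, not 12  no
4. h = 5, f = 2; distinct  yes

Constraints 1 and 3 are violated.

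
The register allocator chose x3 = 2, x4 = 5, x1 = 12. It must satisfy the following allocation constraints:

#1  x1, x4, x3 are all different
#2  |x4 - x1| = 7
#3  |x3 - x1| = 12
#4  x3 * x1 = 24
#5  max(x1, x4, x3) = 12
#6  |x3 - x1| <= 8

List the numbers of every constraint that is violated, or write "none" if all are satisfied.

Constraints 3, 6 do not hold.

#1 values 12, 5, 2 are pairwise distinct — holds.
#2 |5 - 12| = 7 — holds.
#3 |2 - 12| = 10, not 12 — fails.
#4 x3 * x1 = 2 * 12 = 24 — holds.
#5 max(12, 5, 2) = 12 — holds.
#6 |2 - 12| = 10; 10 > 8, exceeds bound 8 — fails.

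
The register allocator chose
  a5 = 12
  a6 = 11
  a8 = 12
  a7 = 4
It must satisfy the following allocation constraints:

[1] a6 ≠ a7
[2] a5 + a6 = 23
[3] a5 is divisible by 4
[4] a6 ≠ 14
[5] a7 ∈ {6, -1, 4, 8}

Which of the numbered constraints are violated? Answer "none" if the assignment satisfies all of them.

[1] a6 = 11, a7 = 4; distinct  OK
[2] a5 + a6 = 12 + 11 = 23  OK
[3] 12 / 4 = 3, so 4 divides 12  OK
[4] a6 = 11, and 11 ≠ 14  OK
[5] a7 = 4 is in {6, -1, 4, 8}  OK

Yes — all constraints hold.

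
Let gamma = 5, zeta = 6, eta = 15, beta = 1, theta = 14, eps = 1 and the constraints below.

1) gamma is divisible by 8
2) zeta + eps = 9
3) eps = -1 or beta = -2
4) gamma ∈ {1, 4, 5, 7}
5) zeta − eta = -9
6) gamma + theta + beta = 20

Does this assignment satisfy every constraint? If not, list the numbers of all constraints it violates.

1) 5 = 8×0 + 5, so 8 does not divide 5 — violated.
2) zeta + eps = 6 + 1 = 7, not 9 — violated.
3) eps = 1 ≠ -1 and beta = 1 ≠ -2; both disjuncts false — violated.
4) gamma = 5 is in {1, 4, 5, 7} — satisfied.
5) zeta − eta = 6 − 15 = -9 — satisfied.
6) gamma + theta + beta = 5 + 14 + 1 = 20 — satisfied.

Violated: 1, 2, and 3.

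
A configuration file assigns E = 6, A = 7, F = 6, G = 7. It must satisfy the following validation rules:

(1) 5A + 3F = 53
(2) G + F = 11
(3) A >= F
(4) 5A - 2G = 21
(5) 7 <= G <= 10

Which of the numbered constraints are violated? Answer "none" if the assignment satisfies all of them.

The assignment fails constraint 2.

(1) 5A + 3F = 5(7) + 3(6) = 53 — holds.
(2) G + F = 7 + 6 = 13, not 11 — does not hold.
(3) A = 7, F = 6; 7 ≥ 6 — holds.
(4) 5A - 2G = 5(7) - 2(7) = 21 — holds.
(5) G = 7 lies in [7, 10] — holds.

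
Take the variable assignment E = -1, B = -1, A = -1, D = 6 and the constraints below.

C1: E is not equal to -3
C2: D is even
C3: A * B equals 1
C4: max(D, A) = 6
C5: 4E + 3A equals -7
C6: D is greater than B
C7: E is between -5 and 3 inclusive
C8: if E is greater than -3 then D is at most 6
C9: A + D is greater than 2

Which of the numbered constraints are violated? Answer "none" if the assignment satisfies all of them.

None — every constraint holds.

C1: E = -1, and -1 ≠ -3  ✔
C2: D = 6 is even  ✔
C3: A * B = -1 * (-1) = 1  ✔
C4: max(6, -1) = 6  ✔
C5: 4E + 3A = 4(-1) + 3(-1) = -7  ✔
C6: D = 6, B = -1; 6 > -1  ✔
C7: E = -1 lies in [-5, 3]  ✔
C8: E = -1 > -3, so we need D ≤ 6; D = 6 ≤ 6  ✔
C9: A + D = -1 + 6 = 5; 5 > 2  ✔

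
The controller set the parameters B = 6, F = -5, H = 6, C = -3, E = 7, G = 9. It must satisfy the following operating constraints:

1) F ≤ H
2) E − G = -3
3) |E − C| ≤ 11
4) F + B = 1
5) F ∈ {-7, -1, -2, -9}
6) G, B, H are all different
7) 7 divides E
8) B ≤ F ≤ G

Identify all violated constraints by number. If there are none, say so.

The assignment fails constraints 2, 5, 6, and 8.

1) F = -5, H = 6; -5 ≤ 6 — satisfied.
2) E − G = 7 − 9 = -2, not -3 — violated.
3) |7 − (-3)| = 10; 10 ≤ 11 — satisfied.
4) F + B = -5 + 6 = 1 — satisfied.
5) F = -5 is not in {-7, -1, -2, -9} — violated.
6) B = H = 6, not all different — violated.
7) 7 / 7 = 1, so 7 divides 7 — satisfied.
8) values 6, -5, 9; B = 6 is not ≤ F = -5 — violated.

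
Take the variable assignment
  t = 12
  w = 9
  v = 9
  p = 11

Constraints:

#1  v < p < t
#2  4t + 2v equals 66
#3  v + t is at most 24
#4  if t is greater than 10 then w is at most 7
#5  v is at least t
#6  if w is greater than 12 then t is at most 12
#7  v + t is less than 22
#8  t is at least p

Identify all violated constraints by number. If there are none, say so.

#1 values 9 < 11 < 12 — holds.
#2 4t + 2v = 4(12) + 2(9) = 66 — holds.
#3 v + t = 9 + 12 = 21; 21 ≤ 24 — holds.
#4 t = 12 > 10, so we need w ≤ 7; but w = 9 > 7 — fails.
#5 v = 9, t = 12; 9 < 12 (want ≥) — fails.
#6 w = 9, not > 12; antecedent false, conditional vacuously true — holds.
#7 v + t = 9 + 12 = 21; 21 < 22 — holds.
#8 t = 12, p = 11; 12 ≥ 11 — holds.

Constraints 4, 5 do not hold.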